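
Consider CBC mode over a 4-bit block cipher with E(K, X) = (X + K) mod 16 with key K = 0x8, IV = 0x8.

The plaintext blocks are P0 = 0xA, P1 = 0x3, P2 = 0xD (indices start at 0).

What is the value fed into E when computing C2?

0xC

CBC encryption: C_i = E(K, P_i ⊕ C_{i−1}), with C_{−1} = IV.
C0: P0 ⊕ 0x8 = 0x2; E(K, 0x2) = 0xA.
C1: P1 ⊕ 0xA = 0x9; E(K, 0x9) = 0x1.
C2: P2 ⊕ 0x1 = 0xC; E(K, 0xC) = 0x4.
So the input to E for block 2 is 0xC.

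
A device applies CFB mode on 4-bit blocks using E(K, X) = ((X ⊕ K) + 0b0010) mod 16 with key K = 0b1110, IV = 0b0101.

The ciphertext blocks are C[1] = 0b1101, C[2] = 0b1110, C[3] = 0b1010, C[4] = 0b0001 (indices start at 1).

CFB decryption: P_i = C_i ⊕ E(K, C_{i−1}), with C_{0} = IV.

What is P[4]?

P[4] = 0b0111

P[4]: E(K, 0b1010) = 0b0110; 0b0001 ⊕ 0b0110 = 0b0111.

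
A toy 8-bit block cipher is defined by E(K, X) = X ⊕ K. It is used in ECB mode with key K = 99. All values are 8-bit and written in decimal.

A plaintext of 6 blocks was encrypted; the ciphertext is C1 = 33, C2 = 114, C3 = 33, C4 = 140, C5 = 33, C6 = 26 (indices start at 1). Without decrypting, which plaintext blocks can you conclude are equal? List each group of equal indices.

P1 = P3 = P5

ECB encrypts each block independently with the same key, so equal ciphertext blocks imply equal plaintext blocks.
C1 = C3 = C5 = 33, so P1 = P3 = P5.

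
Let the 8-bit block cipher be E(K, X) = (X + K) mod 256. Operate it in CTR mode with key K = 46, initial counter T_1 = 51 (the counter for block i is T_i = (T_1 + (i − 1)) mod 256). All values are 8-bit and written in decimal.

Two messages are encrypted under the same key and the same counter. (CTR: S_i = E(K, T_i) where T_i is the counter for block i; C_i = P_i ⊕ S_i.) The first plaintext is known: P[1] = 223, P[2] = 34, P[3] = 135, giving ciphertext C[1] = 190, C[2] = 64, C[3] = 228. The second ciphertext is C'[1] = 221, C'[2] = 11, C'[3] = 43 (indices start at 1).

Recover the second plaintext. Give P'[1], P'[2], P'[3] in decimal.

In CTR with a reused counter, both messages share the same keystream S_i, so C_i ⊕ C'_i = P_i ⊕ P'_i and thus P'_i = P_i ⊕ C_i ⊕ C'_i.
P'[1]: 223 ⊕ 190 ⊕ 221 = 188.
P'[2]: 34 ⊕ 64 ⊕ 11 = 105.
P'[3]: 135 ⊕ 228 ⊕ 43 = 72.

P'[1] = 188, P'[2] = 105, P'[3] = 72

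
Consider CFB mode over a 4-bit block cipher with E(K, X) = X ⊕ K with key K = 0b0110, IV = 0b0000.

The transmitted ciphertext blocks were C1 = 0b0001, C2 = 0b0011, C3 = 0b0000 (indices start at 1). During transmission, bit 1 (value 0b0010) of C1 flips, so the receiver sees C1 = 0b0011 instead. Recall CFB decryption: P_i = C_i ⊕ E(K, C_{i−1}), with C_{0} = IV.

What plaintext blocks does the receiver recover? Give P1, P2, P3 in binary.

P1 = 0b0101, P2 = 0b0110, P3 = 0b0101

Only C1 changed, to 0b0011. In CFB, a change in C_i flips the same bit in P_i and garbles P_{i+1}. Decrypting the received ciphertext:
P1: E(K, 0b0000) = 0b0110; 0b0011 ⊕ 0b0110 = 0b0101.
P2: E(K, 0b0011) = 0b0101; 0b0011 ⊕ 0b0101 = 0b0110.
P3: E(K, 0b0011) = 0b0101; 0b0000 ⊕ 0b0101 = 0b0101.
Blocks that differ from the original plaintext: P1, P2.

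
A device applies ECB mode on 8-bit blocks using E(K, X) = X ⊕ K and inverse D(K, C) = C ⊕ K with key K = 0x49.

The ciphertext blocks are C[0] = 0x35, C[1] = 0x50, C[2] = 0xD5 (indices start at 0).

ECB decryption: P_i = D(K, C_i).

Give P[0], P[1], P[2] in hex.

P[0]: D(K, 0x35) = 0x7C.
P[1]: D(K, 0x50) = 0x19.
P[2]: D(K, 0xD5) = 0x9C.

P[0] = 0x7C, P[1] = 0x19, P[2] = 0x9C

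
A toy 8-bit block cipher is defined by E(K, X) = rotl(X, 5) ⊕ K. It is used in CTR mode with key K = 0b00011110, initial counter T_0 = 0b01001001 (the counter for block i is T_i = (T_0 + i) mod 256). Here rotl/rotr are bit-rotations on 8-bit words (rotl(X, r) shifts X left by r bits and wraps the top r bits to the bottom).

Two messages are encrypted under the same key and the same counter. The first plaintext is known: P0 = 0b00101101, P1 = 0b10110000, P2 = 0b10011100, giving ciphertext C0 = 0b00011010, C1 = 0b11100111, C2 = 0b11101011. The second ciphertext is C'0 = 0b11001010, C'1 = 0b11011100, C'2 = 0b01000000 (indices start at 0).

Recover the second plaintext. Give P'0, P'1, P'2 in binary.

In CTR with a reused counter, both messages share the same keystream S_i, so C_i ⊕ C'_i = P_i ⊕ P'_i and thus P'_i = P_i ⊕ C_i ⊕ C'_i.
P'0: 0b00101101 ⊕ 0b00011010 ⊕ 0b11001010 = 0b11111101.
P'1: 0b10110000 ⊕ 0b11100111 ⊕ 0b11011100 = 0b10001011.
P'2: 0b10011100 ⊕ 0b11101011 ⊕ 0b01000000 = 0b00110111.

P'0 = 0b11111101, P'1 = 0b10001011, P'2 = 0b00110111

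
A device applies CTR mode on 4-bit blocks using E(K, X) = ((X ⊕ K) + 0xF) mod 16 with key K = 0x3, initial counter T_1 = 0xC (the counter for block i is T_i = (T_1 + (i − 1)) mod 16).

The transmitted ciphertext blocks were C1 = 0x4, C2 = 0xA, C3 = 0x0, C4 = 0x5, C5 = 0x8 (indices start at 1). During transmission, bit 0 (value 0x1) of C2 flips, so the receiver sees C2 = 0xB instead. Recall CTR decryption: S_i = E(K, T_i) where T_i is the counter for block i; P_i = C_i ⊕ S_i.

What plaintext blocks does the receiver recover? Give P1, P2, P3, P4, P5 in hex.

Only C2 changed, to 0xB. In CTR, a change in C_i flips the same bit in P_i only; the keystream is unaffected. Decrypting the received ciphertext:
P1: T = 0xC, S = E(K, T) = 0xE; 0x4 ⊕ 0xE = 0xA.
P2: T = 0xD, S = E(K, T) = 0xD; 0xB ⊕ 0xD = 0x6.
P3: T = 0xE, S = E(K, T) = 0xC; 0x0 ⊕ 0xC = 0xC.
P4: T = 0xF, S = E(K, T) = 0xB; 0x5 ⊕ 0xB = 0xE.
P5: T = 0x0, S = E(K, T) = 0x2; 0x8 ⊕ 0x2 = 0xA.
Blocks that differ from the original plaintext: P2.

P1 = 0xA, P2 = 0x6, P3 = 0xC, P4 = 0xE, P5 = 0xA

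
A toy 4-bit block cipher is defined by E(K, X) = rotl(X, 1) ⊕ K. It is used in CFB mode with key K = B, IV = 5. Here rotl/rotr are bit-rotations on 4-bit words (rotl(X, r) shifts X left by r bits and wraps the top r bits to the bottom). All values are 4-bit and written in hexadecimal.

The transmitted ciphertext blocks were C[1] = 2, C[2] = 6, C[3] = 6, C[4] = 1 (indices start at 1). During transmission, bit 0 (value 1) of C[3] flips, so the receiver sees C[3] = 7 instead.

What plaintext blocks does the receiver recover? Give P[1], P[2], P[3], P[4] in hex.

P[1] = 3, P[2] = 9, P[3] = 0, P[4] = 4

CFB decryption: P_i = C_i ⊕ E(K, C_{i−1}), with C_{0} = IV.
Only C[3] changed, to 7. In CFB, a change in C_i flips the same bit in P_i and garbles P_{i+1}. Decrypting the received ciphertext:
P[1]: E(K, 5) = 1; 2 ⊕ 1 = 3.
P[2]: E(K, 2) = F; 6 ⊕ F = 9.
P[3]: E(K, 6) = 7; 7 ⊕ 7 = 0.
P[4]: E(K, 7) = 5; 1 ⊕ 5 = 4.
Blocks that differ from the original plaintext: P[3], P[4].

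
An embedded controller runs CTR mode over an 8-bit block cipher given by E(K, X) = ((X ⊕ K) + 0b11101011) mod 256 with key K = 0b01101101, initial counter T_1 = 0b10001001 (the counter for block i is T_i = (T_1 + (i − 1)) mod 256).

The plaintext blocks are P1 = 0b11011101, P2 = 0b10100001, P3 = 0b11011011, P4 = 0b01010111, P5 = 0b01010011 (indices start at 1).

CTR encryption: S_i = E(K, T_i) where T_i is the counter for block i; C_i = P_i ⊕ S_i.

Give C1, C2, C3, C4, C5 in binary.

C1: T = 0b10001001, S = E(K, T) = 0b11001111; 0b11011101 ⊕ 0b11001111 = 0b00010010.
C2: T = 0b10001010, S = E(K, T) = 0b11010010; 0b10100001 ⊕ 0b11010010 = 0b01110011.
C3: T = 0b10001011, S = E(K, T) = 0b11010001; 0b11011011 ⊕ 0b11010001 = 0b00001010.
C4: T = 0b10001100, S = E(K, T) = 0b11001100; 0b01010111 ⊕ 0b11001100 = 0b10011011.
C5: T = 0b10001101, S = E(K, T) = 0b11001011; 0b01010011 ⊕ 0b11001011 = 0b10011000.

C1 = 0b00010010, C2 = 0b01110011, C3 = 0b00001010, C4 = 0b10011011, C5 = 0b10011000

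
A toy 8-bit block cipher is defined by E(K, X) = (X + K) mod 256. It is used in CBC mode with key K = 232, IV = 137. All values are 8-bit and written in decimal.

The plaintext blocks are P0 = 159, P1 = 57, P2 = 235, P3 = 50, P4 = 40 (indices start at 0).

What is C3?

C3 = 6

CBC encryption: C_i = E(K, P_i ⊕ C_{i−1}), with C_{−1} = IV.
C0: P0 ⊕ 137 = 22; E(K, 22) = 254.
C1: P1 ⊕ 254 = 199; E(K, 199) = 175.
C2: P2 ⊕ 175 = 68; E(K, 68) = 44.
C3: P3 ⊕ 44 = 30; E(K, 30) = 6.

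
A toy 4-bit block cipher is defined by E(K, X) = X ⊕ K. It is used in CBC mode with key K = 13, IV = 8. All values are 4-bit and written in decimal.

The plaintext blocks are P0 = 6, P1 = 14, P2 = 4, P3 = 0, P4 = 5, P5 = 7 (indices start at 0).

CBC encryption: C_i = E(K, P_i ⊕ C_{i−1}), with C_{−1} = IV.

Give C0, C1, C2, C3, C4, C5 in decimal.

C0: P0 ⊕ 8 = 14; E(K, 14) = 3.
C1: P1 ⊕ 3 = 13; E(K, 13) = 0.
C2: P2 ⊕ 0 = 4; E(K, 4) = 9.
C3: P3 ⊕ 9 = 9; E(K, 9) = 4.
C4: P4 ⊕ 4 = 1; E(K, 1) = 12.
C5: P5 ⊕ 12 = 11; E(K, 11) = 6.

C0 = 3, C1 = 0, C2 = 9, C3 = 4, C4 = 12, C5 = 6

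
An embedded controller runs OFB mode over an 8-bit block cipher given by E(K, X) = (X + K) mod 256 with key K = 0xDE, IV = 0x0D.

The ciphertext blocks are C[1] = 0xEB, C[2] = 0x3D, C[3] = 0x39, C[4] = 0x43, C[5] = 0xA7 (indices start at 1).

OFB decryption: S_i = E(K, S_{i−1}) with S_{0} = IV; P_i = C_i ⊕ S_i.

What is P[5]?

P[1]: S = E(K, 0x0D) = 0xEB; 0xEB ⊕ 0xEB = 0x00.
P[2]: S = E(K, 0xEB) = 0xC9; 0x3D ⊕ 0xC9 = 0xF4.
P[3]: S = E(K, 0xC9) = 0xA7; 0x39 ⊕ 0xA7 = 0x9E.
P[4]: S = E(K, 0xA7) = 0x85; 0x43 ⊕ 0x85 = 0xC6.
P[5]: S = E(K, 0x85) = 0x63; 0xA7 ⊕ 0x63 = 0xC4.

P[5] = 0xC4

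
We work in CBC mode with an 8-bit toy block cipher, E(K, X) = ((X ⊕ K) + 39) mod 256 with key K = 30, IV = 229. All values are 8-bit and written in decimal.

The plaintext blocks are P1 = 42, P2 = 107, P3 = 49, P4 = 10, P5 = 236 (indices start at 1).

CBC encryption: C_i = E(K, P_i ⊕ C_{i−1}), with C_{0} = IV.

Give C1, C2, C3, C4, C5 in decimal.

C1: P1 ⊕ 229 = 207; E(K, 207) = 248.
C2: P2 ⊕ 248 = 147; E(K, 147) = 180.
C3: P3 ⊕ 180 = 133; E(K, 133) = 194.
C4: P4 ⊕ 194 = 200; E(K, 200) = 253.
C5: P5 ⊕ 253 = 17; E(K, 17) = 54.

C1 = 248, C2 = 180, C3 = 194, C4 = 253, C5 = 54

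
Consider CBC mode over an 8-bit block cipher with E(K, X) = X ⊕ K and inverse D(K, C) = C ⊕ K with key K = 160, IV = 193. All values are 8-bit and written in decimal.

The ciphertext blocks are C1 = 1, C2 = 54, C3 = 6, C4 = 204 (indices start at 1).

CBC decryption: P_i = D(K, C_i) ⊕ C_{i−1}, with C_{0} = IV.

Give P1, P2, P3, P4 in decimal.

P1: D(K, 1) = 161; 161 ⊕ 193 = 96.
P2: D(K, 54) = 150; 150 ⊕ 1 = 151.
P3: D(K, 6) = 166; 166 ⊕ 54 = 144.
P4: D(K, 204) = 108; 108 ⊕ 6 = 106.

P1 = 96, P2 = 151, P3 = 144, P4 = 106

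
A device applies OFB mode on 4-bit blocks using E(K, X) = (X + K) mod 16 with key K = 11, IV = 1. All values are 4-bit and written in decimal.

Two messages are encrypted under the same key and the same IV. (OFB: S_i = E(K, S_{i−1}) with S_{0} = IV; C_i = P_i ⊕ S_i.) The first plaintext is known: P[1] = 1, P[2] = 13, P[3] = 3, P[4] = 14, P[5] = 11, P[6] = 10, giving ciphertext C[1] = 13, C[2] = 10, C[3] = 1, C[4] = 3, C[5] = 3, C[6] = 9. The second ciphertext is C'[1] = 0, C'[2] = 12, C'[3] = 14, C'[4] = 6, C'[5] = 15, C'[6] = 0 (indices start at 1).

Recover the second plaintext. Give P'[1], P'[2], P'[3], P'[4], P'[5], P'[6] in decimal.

P'[1] = 12, P'[2] = 11, P'[3] = 12, P'[4] = 11, P'[5] = 7, P'[6] = 3

In OFB with a reused IV, both messages share the same keystream S_i, so C_i ⊕ C'_i = P_i ⊕ P'_i and thus P'_i = P_i ⊕ C_i ⊕ C'_i.
P'[1]: 1 ⊕ 13 ⊕ 0 = 12.
P'[2]: 13 ⊕ 10 ⊕ 12 = 11.
P'[3]: 3 ⊕ 1 ⊕ 14 = 12.
P'[4]: 14 ⊕ 3 ⊕ 6 = 11.
P'[5]: 11 ⊕ 3 ⊕ 15 = 7.
P'[6]: 10 ⊕ 9 ⊕ 0 = 3.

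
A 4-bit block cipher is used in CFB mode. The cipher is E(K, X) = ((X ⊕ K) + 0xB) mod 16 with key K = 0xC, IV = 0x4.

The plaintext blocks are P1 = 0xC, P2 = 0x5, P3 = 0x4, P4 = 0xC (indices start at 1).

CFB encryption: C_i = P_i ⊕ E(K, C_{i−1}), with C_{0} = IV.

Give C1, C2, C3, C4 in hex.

C1: E(K, 0x4) = 0x3; 0xC ⊕ 0x3 = 0xF.
C2: E(K, 0xF) = 0xE; 0x5 ⊕ 0xE = 0xB.
C3: E(K, 0xB) = 0x2; 0x4 ⊕ 0x2 = 0x6.
C4: E(K, 0x6) = 0x5; 0xC ⊕ 0x5 = 0x9.

C1 = 0xF, C2 = 0xB, C3 = 0x6, C4 = 0x9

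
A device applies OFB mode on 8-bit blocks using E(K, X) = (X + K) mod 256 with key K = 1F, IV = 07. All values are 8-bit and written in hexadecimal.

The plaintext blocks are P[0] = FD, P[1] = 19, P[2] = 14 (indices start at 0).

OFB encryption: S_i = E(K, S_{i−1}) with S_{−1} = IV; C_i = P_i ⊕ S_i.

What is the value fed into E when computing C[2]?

C[0]: S = E(K, 07) = 26; FD ⊕ 26 = DB.
C[1]: S = E(K, 26) = 45; 19 ⊕ 45 = 5C.
C[2]: S = E(K, 45) = 64; 14 ⊕ 64 = 70.
So the input to E for block [2] is 45.

45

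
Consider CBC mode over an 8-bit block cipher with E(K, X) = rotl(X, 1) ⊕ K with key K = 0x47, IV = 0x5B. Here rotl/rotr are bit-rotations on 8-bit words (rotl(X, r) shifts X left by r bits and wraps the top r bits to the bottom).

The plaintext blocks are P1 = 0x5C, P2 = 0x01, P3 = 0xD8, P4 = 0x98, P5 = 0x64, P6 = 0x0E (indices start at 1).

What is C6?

CBC encryption: C_i = E(K, P_i ⊕ C_{i−1}), with C_{0} = IV.
C1: P1 ⊕ 0x5B = 0x07; E(K, 0x07) = 0x49.
C2: P2 ⊕ 0x49 = 0x48; E(K, 0x48) = 0xD7.
C3: P3 ⊕ 0xD7 = 0x0F; E(K, 0x0F) = 0x59.
C4: P4 ⊕ 0x59 = 0xC1; E(K, 0xC1) = 0xC4.
C5: P5 ⊕ 0xC4 = 0xA0; E(K, 0xA0) = 0x06.
C6: P6 ⊕ 0x06 = 0x08; E(K, 0x08) = 0x57.

C6 = 0x57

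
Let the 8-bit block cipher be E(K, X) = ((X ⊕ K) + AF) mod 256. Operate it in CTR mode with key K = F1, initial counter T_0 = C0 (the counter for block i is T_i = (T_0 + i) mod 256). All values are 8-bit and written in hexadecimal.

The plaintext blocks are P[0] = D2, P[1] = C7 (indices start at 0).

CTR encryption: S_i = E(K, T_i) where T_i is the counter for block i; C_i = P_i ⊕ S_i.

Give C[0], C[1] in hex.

C[0] = 32, C[1] = 18

C[0]: T = C0, S = E(K, T) = E0; D2 ⊕ E0 = 32.
C[1]: T = C1, S = E(K, T) = DF; C7 ⊕ DF = 18.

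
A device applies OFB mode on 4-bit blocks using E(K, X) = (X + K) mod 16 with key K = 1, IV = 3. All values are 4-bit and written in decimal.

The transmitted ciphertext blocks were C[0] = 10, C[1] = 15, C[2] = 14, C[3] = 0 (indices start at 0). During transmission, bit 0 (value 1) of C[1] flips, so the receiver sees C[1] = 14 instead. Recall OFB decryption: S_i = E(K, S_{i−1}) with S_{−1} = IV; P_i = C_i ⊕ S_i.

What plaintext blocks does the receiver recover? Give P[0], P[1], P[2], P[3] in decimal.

Only C[1] changed, to 14. In OFB, a change in C_i flips the same bit in P_i only; the keystream is unaffected. Decrypting the received ciphertext:
P[0]: S = E(K, 3) = 4; 10 ⊕ 4 = 14.
P[1]: S = E(K, 4) = 5; 14 ⊕ 5 = 11.
P[2]: S = E(K, 5) = 6; 14 ⊕ 6 = 8.
P[3]: S = E(K, 6) = 7; 0 ⊕ 7 = 7.
Blocks that differ from the original plaintext: P[1].

P[0] = 14, P[1] = 11, P[2] = 8, P[3] = 7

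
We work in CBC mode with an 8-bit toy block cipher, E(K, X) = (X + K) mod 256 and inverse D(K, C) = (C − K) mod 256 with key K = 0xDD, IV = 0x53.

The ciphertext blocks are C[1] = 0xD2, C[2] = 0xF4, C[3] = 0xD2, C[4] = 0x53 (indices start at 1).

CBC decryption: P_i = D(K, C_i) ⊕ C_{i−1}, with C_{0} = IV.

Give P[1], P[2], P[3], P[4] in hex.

P[1]: D(K, 0xD2) = 0xF5; 0xF5 ⊕ 0x53 = 0xA6.
P[2]: D(K, 0xF4) = 0x17; 0x17 ⊕ 0xD2 = 0xC5.
P[3]: D(K, 0xD2) = 0xF5; 0xF5 ⊕ 0xF4 = 0x01.
P[4]: D(K, 0x53) = 0x76; 0x76 ⊕ 0xD2 = 0xA4.

P[1] = 0xA6, P[2] = 0xC5, P[3] = 0x01, P[4] = 0xA4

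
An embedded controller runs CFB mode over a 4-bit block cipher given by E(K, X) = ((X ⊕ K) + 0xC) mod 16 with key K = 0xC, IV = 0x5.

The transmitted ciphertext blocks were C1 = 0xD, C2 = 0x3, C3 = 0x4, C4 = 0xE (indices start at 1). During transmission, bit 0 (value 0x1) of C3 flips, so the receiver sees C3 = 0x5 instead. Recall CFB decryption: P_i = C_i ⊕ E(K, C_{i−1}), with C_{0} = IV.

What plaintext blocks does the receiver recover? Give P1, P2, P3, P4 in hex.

P1 = 0x8, P2 = 0xE, P3 = 0xE, P4 = 0xB

Only C3 changed, to 0x5. In CFB, a change in C_i flips the same bit in P_i and garbles P_{i+1}. Decrypting the received ciphertext:
P1: E(K, 0x5) = 0x5; 0xD ⊕ 0x5 = 0x8.
P2: E(K, 0xD) = 0xD; 0x3 ⊕ 0xD = 0xE.
P3: E(K, 0x3) = 0xB; 0x5 ⊕ 0xB = 0xE.
P4: E(K, 0x5) = 0x5; 0xE ⊕ 0x5 = 0xB.
Blocks that differ from the original plaintext: P3, P4.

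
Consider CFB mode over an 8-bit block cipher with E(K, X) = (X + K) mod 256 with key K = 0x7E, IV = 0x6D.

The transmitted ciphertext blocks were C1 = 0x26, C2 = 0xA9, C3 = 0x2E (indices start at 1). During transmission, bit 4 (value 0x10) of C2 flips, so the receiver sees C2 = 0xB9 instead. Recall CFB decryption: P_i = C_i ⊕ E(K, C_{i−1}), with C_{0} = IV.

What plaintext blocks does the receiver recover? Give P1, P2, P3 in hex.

Only C2 changed, to 0xB9. In CFB, a change in C_i flips the same bit in P_i and garbles P_{i+1}. Decrypting the received ciphertext:
P1: E(K, 0x6D) = 0xEB; 0x26 ⊕ 0xEB = 0xCD.
P2: E(K, 0x26) = 0xA4; 0xB9 ⊕ 0xA4 = 0x1D.
P3: E(K, 0xB9) = 0x37; 0x2E ⊕ 0x37 = 0x19.
Blocks that differ from the original plaintext: P2, P3.

P1 = 0xCD, P2 = 0x1D, P3 = 0x19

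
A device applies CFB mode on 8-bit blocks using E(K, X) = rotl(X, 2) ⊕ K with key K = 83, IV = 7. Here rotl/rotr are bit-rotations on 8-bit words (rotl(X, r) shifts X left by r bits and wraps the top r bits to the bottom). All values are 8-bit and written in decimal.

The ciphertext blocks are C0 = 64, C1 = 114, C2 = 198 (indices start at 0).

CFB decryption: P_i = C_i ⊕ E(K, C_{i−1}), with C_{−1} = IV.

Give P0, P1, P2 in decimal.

P0 = 15, P1 = 32, P2 = 92

P0: E(K, 7) = 79; 64 ⊕ 79 = 15.
P1: E(K, 64) = 82; 114 ⊕ 82 = 32.
P2: E(K, 114) = 154; 198 ⊕ 154 = 92.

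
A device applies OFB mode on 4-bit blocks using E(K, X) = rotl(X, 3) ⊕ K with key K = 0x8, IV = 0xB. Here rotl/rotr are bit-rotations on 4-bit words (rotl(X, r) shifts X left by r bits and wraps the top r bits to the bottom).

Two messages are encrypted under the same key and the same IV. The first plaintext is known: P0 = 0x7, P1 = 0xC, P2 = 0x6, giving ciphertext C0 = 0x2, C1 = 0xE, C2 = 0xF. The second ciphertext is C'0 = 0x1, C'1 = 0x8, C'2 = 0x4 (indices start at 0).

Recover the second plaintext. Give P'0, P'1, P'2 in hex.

In OFB with a reused IV, both messages share the same keystream S_i, so C_i ⊕ C'_i = P_i ⊕ P'_i and thus P'_i = P_i ⊕ C_i ⊕ C'_i.
P'0: 0x7 ⊕ 0x2 ⊕ 0x1 = 0x4.
P'1: 0xC ⊕ 0xE ⊕ 0x8 = 0xA.
P'2: 0x6 ⊕ 0xF ⊕ 0x4 = 0xD.

P'0 = 0x4, P'1 = 0xA, P'2 = 0xD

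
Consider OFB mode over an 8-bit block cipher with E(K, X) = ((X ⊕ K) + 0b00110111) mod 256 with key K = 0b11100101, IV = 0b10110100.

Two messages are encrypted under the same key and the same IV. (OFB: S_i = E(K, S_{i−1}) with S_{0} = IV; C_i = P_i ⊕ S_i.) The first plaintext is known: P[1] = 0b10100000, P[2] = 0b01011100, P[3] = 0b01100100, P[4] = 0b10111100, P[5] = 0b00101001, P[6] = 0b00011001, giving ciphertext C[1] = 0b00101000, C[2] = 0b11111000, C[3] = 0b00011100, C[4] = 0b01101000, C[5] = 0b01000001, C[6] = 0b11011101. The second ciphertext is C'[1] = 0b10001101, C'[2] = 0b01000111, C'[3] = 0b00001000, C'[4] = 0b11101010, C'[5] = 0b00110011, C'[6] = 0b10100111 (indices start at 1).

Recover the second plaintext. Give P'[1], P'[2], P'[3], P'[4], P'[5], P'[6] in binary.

In OFB with a reused IV, both messages share the same keystream S_i, so C_i ⊕ C'_i = P_i ⊕ P'_i and thus P'_i = P_i ⊕ C_i ⊕ C'_i.
P'[1]: 0b10100000 ⊕ 0b00101000 ⊕ 0b10001101 = 0b00000101.
P'[2]: 0b01011100 ⊕ 0b11111000 ⊕ 0b01000111 = 0b11100011.
P'[3]: 0b01100100 ⊕ 0b00011100 ⊕ 0b00001000 = 0b01110000.
P'[4]: 0b10111100 ⊕ 0b01101000 ⊕ 0b11101010 = 0b00111110.
P'[5]: 0b00101001 ⊕ 0b01000001 ⊕ 0b00110011 = 0b01011011.
P'[6]: 0b00011001 ⊕ 0b11011101 ⊕ 0b10100111 = 0b01100011.

P'[1] = 0b00000101, P'[2] = 0b11100011, P'[3] = 0b01110000, P'[4] = 0b00111110, P'[5] = 0b01011011, P'[6] = 0b01100011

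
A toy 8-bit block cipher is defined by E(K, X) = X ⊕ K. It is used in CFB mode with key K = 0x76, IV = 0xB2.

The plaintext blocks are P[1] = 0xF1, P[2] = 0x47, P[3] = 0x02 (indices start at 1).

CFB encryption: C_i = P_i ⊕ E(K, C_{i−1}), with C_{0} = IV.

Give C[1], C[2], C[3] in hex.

C[1]: E(K, 0xB2) = 0xC4; 0xF1 ⊕ 0xC4 = 0x35.
C[2]: E(K, 0x35) = 0x43; 0x47 ⊕ 0x43 = 0x04.
C[3]: E(K, 0x04) = 0x72; 0x02 ⊕ 0x72 = 0x70.

C[1] = 0x35, C[2] = 0x04, C[3] = 0x70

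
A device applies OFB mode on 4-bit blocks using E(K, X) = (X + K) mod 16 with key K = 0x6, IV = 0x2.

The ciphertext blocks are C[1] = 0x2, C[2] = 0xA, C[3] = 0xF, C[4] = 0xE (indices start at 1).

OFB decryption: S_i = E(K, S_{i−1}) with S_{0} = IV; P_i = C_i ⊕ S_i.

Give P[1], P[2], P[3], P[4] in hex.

P[1] = 0xA, P[2] = 0x4, P[3] = 0xB, P[4] = 0x4

P[1]: S = E(K, 0x2) = 0x8; 0x2 ⊕ 0x8 = 0xA.
P[2]: S = E(K, 0x8) = 0xE; 0xA ⊕ 0xE = 0x4.
P[3]: S = E(K, 0xE) = 0x4; 0xF ⊕ 0x4 = 0xB.
P[4]: S = E(K, 0x4) = 0xA; 0xE ⊕ 0xA = 0x4.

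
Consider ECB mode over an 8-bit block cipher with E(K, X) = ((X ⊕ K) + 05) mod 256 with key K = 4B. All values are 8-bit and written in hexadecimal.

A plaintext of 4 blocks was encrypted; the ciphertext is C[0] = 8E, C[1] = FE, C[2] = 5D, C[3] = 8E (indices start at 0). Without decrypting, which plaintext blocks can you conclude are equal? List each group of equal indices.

P[0] = P[3]

ECB encrypts each block independently with the same key, so equal ciphertext blocks imply equal plaintext blocks.
C[0] = C[3] = 8E, so P[0] = P[3].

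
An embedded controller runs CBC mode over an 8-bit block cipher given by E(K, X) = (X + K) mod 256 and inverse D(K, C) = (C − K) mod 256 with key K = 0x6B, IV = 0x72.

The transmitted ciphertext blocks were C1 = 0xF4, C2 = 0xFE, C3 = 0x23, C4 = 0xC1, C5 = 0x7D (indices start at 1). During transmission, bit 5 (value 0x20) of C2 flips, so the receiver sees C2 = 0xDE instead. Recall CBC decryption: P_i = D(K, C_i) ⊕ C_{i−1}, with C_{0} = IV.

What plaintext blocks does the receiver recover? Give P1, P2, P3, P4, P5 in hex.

Only C2 changed, to 0xDE. In CBC, a change in C_i garbles P_i and flips the same bit in P_{i+1}. Decrypting the received ciphertext:
P1: D(K, 0xF4) = 0x89; 0x89 ⊕ 0x72 = 0xFB.
P2: D(K, 0xDE) = 0x73; 0x73 ⊕ 0xF4 = 0x87.
P3: D(K, 0x23) = 0xB8; 0xB8 ⊕ 0xDE = 0x66.
P4: D(K, 0xC1) = 0x56; 0x56 ⊕ 0x23 = 0x75.
P5: D(K, 0x7D) = 0x12; 0x12 ⊕ 0xC1 = 0xD3.
Blocks that differ from the original plaintext: P2, P3.

P1 = 0xFB, P2 = 0x87, P3 = 0x66, P4 = 0x75, P5 = 0xD3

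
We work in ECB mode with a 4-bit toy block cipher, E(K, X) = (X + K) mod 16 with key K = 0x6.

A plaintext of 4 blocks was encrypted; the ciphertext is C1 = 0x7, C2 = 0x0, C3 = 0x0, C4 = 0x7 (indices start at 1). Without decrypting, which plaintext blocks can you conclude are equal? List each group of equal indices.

P1 = P4; P2 = P3

ECB encrypts each block independently with the same key, so equal ciphertext blocks imply equal plaintext blocks.
C1 = C4 = 0x7, so P1 = P4.
C2 = C3 = 0x0, so P2 = P3.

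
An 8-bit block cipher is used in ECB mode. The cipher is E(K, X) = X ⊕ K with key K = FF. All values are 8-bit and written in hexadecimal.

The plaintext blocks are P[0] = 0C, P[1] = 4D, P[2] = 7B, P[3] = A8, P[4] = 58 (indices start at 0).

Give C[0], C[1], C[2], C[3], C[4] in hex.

C[0] = F3, C[1] = B2, C[2] = 84, C[3] = 57, C[4] = A7

ECB encryption: C_i = E(K, P_i).
C[0]: E(K, 0C) = F3.
C[1]: E(K, 4D) = B2.
C[2]: E(K, 7B) = 84.
C[3]: E(K, A8) = 57.
C[4]: E(K, 58) = A7.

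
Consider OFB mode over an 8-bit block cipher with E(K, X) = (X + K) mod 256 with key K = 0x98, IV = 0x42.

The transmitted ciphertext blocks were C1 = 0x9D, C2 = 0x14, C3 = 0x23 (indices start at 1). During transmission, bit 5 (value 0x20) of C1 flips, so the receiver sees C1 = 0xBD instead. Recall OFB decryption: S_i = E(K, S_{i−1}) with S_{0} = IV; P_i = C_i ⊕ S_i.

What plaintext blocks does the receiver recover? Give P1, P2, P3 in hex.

Only C1 changed, to 0xBD. In OFB, a change in C_i flips the same bit in P_i only; the keystream is unaffected. Decrypting the received ciphertext:
P1: S = E(K, 0x42) = 0xDA; 0xBD ⊕ 0xDA = 0x67.
P2: S = E(K, 0xDA) = 0x72; 0x14 ⊕ 0x72 = 0x66.
P3: S = E(K, 0x72) = 0x0A; 0x23 ⊕ 0x0A = 0x29.
Blocks that differ from the original plaintext: P1.

P1 = 0x67, P2 = 0x66, P3 = 0x29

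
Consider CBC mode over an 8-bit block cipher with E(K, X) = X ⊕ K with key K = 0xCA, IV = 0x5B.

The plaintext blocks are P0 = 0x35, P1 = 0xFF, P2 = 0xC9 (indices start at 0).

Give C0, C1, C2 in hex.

C0 = 0xA4, C1 = 0x91, C2 = 0x92

CBC encryption: C_i = E(K, P_i ⊕ C_{i−1}), with C_{−1} = IV.
C0: P0 ⊕ 0x5B = 0x6E; E(K, 0x6E) = 0xA4.
C1: P1 ⊕ 0xA4 = 0x5B; E(K, 0x5B) = 0x91.
C2: P2 ⊕ 0x91 = 0x58; E(K, 0x58) = 0x92.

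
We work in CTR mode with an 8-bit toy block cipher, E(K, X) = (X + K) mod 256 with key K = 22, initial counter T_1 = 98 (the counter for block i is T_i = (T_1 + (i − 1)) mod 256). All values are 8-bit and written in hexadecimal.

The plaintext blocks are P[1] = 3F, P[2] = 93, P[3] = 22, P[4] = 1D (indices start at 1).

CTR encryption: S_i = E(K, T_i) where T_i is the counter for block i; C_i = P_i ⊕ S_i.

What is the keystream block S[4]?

BD

C[1]: T = 98, S = E(K, T) = BA; 3F ⊕ BA = 85.
C[2]: T = 99, S = E(K, T) = BB; 93 ⊕ BB = 28.
C[3]: T = 9A, S = E(K, T) = BC; 22 ⊕ BC = 9E.
C[4]: T = 9B, S = E(K, T) = BD; 1D ⊕ BD = A0.
So S[4] = BD.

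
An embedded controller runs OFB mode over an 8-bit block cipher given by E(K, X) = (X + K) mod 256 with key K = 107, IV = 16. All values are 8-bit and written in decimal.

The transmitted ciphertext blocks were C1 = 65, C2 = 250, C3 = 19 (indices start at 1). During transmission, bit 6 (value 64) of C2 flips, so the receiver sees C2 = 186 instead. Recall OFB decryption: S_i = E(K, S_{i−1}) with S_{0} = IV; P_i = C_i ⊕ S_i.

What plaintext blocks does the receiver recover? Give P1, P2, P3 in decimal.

P1 = 58, P2 = 92, P3 = 66

Only C2 changed, to 186. In OFB, a change in C_i flips the same bit in P_i only; the keystream is unaffected. Decrypting the received ciphertext:
P1: S = E(K, 16) = 123; 65 ⊕ 123 = 58.
P2: S = E(K, 123) = 230; 186 ⊕ 230 = 92.
P3: S = E(K, 230) = 81; 19 ⊕ 81 = 66.
Blocks that differ from the original plaintext: P2.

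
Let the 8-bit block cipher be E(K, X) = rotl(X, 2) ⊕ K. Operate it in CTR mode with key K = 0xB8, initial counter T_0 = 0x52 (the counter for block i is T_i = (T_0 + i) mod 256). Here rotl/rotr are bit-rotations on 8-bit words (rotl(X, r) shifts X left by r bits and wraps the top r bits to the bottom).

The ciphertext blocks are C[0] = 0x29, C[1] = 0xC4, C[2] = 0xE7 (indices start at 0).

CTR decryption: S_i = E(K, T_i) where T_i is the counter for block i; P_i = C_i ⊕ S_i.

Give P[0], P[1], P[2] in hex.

P[0] = 0xD8, P[1] = 0x31, P[2] = 0x0E

P[0]: T = 0x52, S = E(K, T) = 0xF1; 0x29 ⊕ 0xF1 = 0xD8.
P[1]: T = 0x53, S = E(K, T) = 0xF5; 0xC4 ⊕ 0xF5 = 0x31.
P[2]: T = 0x54, S = E(K, T) = 0xE9; 0xE7 ⊕ 0xE9 = 0x0E.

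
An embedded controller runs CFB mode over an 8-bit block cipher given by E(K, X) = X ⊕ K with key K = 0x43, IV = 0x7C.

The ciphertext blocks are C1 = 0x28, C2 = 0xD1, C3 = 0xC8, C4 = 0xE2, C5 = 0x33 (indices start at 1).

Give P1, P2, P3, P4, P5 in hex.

P1 = 0x17, P2 = 0xBA, P3 = 0x5A, P4 = 0x69, P5 = 0x92

CFB decryption: P_i = C_i ⊕ E(K, C_{i−1}), with C_{0} = IV.
P1: E(K, 0x7C) = 0x3F; 0x28 ⊕ 0x3F = 0x17.
P2: E(K, 0x28) = 0x6B; 0xD1 ⊕ 0x6B = 0xBA.
P3: E(K, 0xD1) = 0x92; 0xC8 ⊕ 0x92 = 0x5A.
P4: E(K, 0xC8) = 0x8B; 0xE2 ⊕ 0x8B = 0x69.
P5: E(K, 0xE2) = 0xA1; 0x33 ⊕ 0xA1 = 0x92.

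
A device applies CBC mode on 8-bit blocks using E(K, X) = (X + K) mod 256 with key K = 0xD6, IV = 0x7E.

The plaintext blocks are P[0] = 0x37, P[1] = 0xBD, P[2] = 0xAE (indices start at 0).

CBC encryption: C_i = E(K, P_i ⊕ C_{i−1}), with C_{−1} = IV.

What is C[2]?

C[0]: P[0] ⊕ 0x7E = 0x49; E(K, 0x49) = 0x1F.
C[1]: P[1] ⊕ 0x1F = 0xA2; E(K, 0xA2) = 0x78.
C[2]: P[2] ⊕ 0x78 = 0xD6; E(K, 0xD6) = 0xAC.

C[2] = 0xAC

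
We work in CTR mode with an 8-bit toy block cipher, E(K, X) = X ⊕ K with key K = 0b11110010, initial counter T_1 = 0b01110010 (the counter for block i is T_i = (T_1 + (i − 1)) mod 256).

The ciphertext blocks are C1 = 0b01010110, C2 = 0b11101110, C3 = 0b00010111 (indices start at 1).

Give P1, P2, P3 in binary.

P1 = 0b11010110, P2 = 0b01101111, P3 = 0b10010001

CTR decryption: S_i = E(K, T_i) where T_i is the counter for block i; P_i = C_i ⊕ S_i.
P1: T = 0b01110010, S = E(K, T) = 0b10000000; 0b01010110 ⊕ 0b10000000 = 0b11010110.
P2: T = 0b01110011, S = E(K, T) = 0b10000001; 0b11101110 ⊕ 0b10000001 = 0b01101111.
P3: T = 0b01110100, S = E(K, T) = 0b10000110; 0b00010111 ⊕ 0b10000110 = 0b10010001.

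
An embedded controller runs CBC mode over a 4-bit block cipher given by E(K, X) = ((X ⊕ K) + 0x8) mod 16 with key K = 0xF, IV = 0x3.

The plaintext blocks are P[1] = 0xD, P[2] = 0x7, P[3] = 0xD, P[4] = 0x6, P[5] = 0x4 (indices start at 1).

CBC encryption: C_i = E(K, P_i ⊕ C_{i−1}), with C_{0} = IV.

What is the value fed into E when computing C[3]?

C[1]: P[1] ⊕ 0x3 = 0xE; E(K, 0xE) = 0x9.
C[2]: P[2] ⊕ 0x9 = 0xE; E(K, 0xE) = 0x9.
C[3]: P[3] ⊕ 0x9 = 0x4; E(K, 0x4) = 0x3.
So the input to E for block [3] is 0x4.

0x4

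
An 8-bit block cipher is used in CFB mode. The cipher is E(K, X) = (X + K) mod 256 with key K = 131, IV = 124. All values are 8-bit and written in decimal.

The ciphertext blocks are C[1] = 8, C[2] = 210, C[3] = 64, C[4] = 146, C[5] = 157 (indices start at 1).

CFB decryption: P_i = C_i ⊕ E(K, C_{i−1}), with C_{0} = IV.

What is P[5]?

P[5]: E(K, 146) = 21; 157 ⊕ 21 = 136.

P[5] = 136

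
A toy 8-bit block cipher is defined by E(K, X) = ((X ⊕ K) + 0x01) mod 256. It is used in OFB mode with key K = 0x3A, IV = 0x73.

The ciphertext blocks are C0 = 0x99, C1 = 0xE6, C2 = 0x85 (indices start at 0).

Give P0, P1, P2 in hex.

OFB decryption: S_i = E(K, S_{i−1}) with S_{−1} = IV; P_i = C_i ⊕ S_i.
P0: S = E(K, 0x73) = 0x4A; 0x99 ⊕ 0x4A = 0xD3.
P1: S = E(K, 0x4A) = 0x71; 0xE6 ⊕ 0x71 = 0x97.
P2: S = E(K, 0x71) = 0x4C; 0x85 ⊕ 0x4C = 0xC9.

P0 = 0xD3, P1 = 0x97, P2 = 0xC9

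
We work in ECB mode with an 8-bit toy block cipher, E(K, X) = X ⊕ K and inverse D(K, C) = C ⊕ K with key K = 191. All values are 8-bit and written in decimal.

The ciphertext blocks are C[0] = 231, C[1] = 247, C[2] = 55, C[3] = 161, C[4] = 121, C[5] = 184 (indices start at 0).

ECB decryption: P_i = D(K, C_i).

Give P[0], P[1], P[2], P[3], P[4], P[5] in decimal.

P[0] = 88, P[1] = 72, P[2] = 136, P[3] = 30, P[4] = 198, P[5] = 7

P[0]: D(K, 231) = 88.
P[1]: D(K, 247) = 72.
P[2]: D(K, 55) = 136.
P[3]: D(K, 161) = 30.
P[4]: D(K, 121) = 198.
P[5]: D(K, 184) = 7.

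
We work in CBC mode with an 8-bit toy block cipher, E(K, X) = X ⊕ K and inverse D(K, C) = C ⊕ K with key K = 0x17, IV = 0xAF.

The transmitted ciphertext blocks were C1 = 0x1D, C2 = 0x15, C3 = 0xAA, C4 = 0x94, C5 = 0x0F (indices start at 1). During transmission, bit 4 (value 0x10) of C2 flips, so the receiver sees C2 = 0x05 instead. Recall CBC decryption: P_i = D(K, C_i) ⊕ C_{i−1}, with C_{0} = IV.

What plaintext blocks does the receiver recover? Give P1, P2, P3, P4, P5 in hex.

Only C2 changed, to 0x05. In CBC, a change in C_i garbles P_i and flips the same bit in P_{i+1}. Decrypting the received ciphertext:
P1: D(K, 0x1D) = 0x0A; 0x0A ⊕ 0xAF = 0xA5.
P2: D(K, 0x05) = 0x12; 0x12 ⊕ 0x1D = 0x0F.
P3: D(K, 0xAA) = 0xBD; 0xBD ⊕ 0x05 = 0xB8.
P4: D(K, 0x94) = 0x83; 0x83 ⊕ 0xAA = 0x29.
P5: D(K, 0x0F) = 0x18; 0x18 ⊕ 0x94 = 0x8C.
Blocks that differ from the original plaintext: P2, P3.

P1 = 0xA5, P2 = 0x0F, P3 = 0xB8, P4 = 0x29, P5 = 0x8C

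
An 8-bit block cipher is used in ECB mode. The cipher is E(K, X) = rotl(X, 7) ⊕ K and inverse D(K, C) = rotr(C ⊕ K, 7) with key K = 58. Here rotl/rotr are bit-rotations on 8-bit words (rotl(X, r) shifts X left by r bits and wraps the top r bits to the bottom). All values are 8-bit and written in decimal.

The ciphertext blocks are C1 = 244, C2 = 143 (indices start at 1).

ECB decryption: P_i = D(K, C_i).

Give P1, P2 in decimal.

P1 = 157, P2 = 107

P1: D(K, 244) = 157.
P2: D(K, 143) = 107.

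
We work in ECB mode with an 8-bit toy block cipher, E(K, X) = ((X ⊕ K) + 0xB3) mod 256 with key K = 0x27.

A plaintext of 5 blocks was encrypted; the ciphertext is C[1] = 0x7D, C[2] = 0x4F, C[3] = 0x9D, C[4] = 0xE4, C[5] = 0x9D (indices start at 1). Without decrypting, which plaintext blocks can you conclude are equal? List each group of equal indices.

P[3] = P[5]

ECB encrypts each block independently with the same key, so equal ciphertext blocks imply equal plaintext blocks.
C[3] = C[5] = 0x9D, so P[3] = P[5].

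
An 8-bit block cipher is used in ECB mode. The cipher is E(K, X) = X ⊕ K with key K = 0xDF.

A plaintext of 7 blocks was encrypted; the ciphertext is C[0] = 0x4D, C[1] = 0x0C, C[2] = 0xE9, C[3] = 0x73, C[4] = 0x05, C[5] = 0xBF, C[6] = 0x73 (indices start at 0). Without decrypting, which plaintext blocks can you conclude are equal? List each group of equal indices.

ECB encrypts each block independently with the same key, so equal ciphertext blocks imply equal plaintext blocks.
C[3] = C[6] = 0x73, so P[3] = P[6].

P[3] = P[6]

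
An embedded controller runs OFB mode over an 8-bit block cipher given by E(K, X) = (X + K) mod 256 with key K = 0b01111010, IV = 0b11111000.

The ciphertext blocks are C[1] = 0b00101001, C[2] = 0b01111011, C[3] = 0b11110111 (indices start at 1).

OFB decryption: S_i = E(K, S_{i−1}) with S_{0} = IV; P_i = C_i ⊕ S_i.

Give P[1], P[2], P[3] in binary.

P[1] = 0b01011011, P[2] = 0b10010111, P[3] = 0b10010001

P[1]: S = E(K, 0b11111000) = 0b01110010; 0b00101001 ⊕ 0b01110010 = 0b01011011.
P[2]: S = E(K, 0b01110010) = 0b11101100; 0b01111011 ⊕ 0b11101100 = 0b10010111.
P[3]: S = E(K, 0b11101100) = 0b01100110; 0b11110111 ⊕ 0b01100110 = 0b10010001.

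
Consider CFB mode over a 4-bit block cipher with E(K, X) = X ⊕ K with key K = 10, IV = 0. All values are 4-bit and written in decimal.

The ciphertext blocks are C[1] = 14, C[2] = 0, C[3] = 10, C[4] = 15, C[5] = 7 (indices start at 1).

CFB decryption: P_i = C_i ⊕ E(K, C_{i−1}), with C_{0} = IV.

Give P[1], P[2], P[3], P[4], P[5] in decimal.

P[1] = 4, P[2] = 4, P[3] = 0, P[4] = 15, P[5] = 2

P[1]: E(K, 0) = 10; 14 ⊕ 10 = 4.
P[2]: E(K, 14) = 4; 0 ⊕ 4 = 4.
P[3]: E(K, 0) = 10; 10 ⊕ 10 = 0.
P[4]: E(K, 10) = 0; 15 ⊕ 0 = 15.
P[5]: E(K, 15) = 5; 7 ⊕ 5 = 2.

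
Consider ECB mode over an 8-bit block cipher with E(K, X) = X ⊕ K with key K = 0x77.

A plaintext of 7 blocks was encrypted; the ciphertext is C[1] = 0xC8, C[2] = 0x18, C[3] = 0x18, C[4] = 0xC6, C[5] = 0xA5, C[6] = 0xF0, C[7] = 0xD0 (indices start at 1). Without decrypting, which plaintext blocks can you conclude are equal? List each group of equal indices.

ECB encrypts each block independently with the same key, so equal ciphertext blocks imply equal plaintext blocks.
C[2] = C[3] = 0x18, so P[2] = P[3].

P[2] = P[3]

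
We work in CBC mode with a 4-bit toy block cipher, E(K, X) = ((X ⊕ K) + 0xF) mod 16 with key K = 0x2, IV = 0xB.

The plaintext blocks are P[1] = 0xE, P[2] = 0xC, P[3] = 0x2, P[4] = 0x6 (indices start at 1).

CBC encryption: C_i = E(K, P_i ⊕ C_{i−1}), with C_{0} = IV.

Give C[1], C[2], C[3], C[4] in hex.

C[1]: P[1] ⊕ 0xB = 0x5; E(K, 0x5) = 0x6.
C[2]: P[2] ⊕ 0x6 = 0xA; E(K, 0xA) = 0x7.
C[3]: P[3] ⊕ 0x7 = 0x5; E(K, 0x5) = 0x6.
C[4]: P[4] ⊕ 0x6 = 0x0; E(K, 0x0) = 0x1.

C[1] = 0x6, C[2] = 0x7, C[3] = 0x6, C[4] = 0x1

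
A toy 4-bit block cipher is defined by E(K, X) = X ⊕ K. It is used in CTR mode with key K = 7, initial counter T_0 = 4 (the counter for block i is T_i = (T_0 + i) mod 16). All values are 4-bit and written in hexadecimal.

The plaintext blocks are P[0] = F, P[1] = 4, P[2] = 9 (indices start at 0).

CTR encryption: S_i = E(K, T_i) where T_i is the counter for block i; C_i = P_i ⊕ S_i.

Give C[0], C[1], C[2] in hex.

C[0]: T = 4, S = E(K, T) = 3; F ⊕ 3 = C.
C[1]: T = 5, S = E(K, T) = 2; 4 ⊕ 2 = 6.
C[2]: T = 6, S = E(K, T) = 1; 9 ⊕ 1 = 8.

C[0] = C, C[1] = 6, C[2] = 8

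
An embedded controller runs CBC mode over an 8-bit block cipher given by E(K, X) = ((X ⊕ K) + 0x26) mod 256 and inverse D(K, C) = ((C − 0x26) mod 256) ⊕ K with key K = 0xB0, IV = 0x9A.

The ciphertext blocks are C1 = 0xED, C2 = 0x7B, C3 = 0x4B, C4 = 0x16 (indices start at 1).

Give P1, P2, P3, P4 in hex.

P1 = 0xED, P2 = 0x08, P3 = 0xEE, P4 = 0x0B

CBC decryption: P_i = D(K, C_i) ⊕ C_{i−1}, with C_{0} = IV.
P1: D(K, 0xED) = 0x77; 0x77 ⊕ 0x9A = 0xED.
P2: D(K, 0x7B) = 0xE5; 0xE5 ⊕ 0xED = 0x08.
P3: D(K, 0x4B) = 0x95; 0x95 ⊕ 0x7B = 0xEE.
P4: D(K, 0x16) = 0x40; 0x40 ⊕ 0x4B = 0x0B.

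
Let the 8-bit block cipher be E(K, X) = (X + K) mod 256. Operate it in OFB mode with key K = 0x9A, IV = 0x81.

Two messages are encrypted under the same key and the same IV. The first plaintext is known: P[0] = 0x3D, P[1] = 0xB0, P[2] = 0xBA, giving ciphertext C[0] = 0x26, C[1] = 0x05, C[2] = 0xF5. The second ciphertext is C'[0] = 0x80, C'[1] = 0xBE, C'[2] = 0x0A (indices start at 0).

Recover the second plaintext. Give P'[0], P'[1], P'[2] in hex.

In OFB with a reused IV, both messages share the same keystream S_i, so C_i ⊕ C'_i = P_i ⊕ P'_i and thus P'_i = P_i ⊕ C_i ⊕ C'_i.
P'[0]: 0x3D ⊕ 0x26 ⊕ 0x80 = 0x9B.
P'[1]: 0xB0 ⊕ 0x05 ⊕ 0xBE = 0x0B.
P'[2]: 0xBA ⊕ 0xF5 ⊕ 0x0A = 0x45.

P'[0] = 0x9B, P'[1] = 0x0B, P'[2] = 0x45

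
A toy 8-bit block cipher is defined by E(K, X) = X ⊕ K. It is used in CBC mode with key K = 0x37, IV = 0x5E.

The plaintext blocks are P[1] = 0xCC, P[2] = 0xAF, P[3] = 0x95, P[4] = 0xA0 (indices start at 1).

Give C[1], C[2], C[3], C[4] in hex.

C[1] = 0xA5, C[2] = 0x3D, C[3] = 0x9F, C[4] = 0x08

CBC encryption: C_i = E(K, P_i ⊕ C_{i−1}), with C_{0} = IV.
C[1]: P[1] ⊕ 0x5E = 0x92; E(K, 0x92) = 0xA5.
C[2]: P[2] ⊕ 0xA5 = 0x0A; E(K, 0x0A) = 0x3D.
C[3]: P[3] ⊕ 0x3D = 0xA8; E(K, 0xA8) = 0x9F.
C[4]: P[4] ⊕ 0x9F = 0x3F; E(K, 0x3F) = 0x08.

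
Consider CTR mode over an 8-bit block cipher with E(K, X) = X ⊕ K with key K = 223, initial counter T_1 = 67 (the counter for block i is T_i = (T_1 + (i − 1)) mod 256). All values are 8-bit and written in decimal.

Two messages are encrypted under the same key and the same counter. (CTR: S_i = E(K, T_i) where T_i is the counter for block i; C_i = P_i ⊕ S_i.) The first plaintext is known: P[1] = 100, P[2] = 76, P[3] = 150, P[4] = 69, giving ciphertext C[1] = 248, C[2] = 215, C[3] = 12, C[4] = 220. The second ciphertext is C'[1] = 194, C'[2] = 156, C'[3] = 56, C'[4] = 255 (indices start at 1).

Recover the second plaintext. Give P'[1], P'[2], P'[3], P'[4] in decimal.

P'[1] = 94, P'[2] = 7, P'[3] = 162, P'[4] = 102

In CTR with a reused counter, both messages share the same keystream S_i, so C_i ⊕ C'_i = P_i ⊕ P'_i and thus P'_i = P_i ⊕ C_i ⊕ C'_i.
P'[1]: 100 ⊕ 248 ⊕ 194 = 94.
P'[2]: 76 ⊕ 215 ⊕ 156 = 7.
P'[3]: 150 ⊕ 12 ⊕ 56 = 162.
P'[4]: 69 ⊕ 220 ⊕ 255 = 102.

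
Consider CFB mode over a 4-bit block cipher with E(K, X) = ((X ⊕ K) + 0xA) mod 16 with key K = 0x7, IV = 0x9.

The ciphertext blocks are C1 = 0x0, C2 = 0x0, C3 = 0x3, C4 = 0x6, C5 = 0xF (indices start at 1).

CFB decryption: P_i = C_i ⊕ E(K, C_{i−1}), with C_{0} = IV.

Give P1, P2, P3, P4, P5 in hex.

P1 = 0x8, P2 = 0x1, P3 = 0x2, P4 = 0x8, P5 = 0x4

P1: E(K, 0x9) = 0x8; 0x0 ⊕ 0x8 = 0x8.
P2: E(K, 0x0) = 0x1; 0x0 ⊕ 0x1 = 0x1.
P3: E(K, 0x0) = 0x1; 0x3 ⊕ 0x1 = 0x2.
P4: E(K, 0x3) = 0xE; 0x6 ⊕ 0xE = 0x8.
P5: E(K, 0x6) = 0xB; 0xF ⊕ 0xB = 0x4.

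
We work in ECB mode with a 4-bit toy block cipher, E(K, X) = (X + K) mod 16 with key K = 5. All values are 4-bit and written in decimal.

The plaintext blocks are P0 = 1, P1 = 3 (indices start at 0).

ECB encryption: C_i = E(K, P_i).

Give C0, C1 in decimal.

C0: E(K, 1) = 6.
C1: E(K, 3) = 8.

C0 = 6, C1 = 8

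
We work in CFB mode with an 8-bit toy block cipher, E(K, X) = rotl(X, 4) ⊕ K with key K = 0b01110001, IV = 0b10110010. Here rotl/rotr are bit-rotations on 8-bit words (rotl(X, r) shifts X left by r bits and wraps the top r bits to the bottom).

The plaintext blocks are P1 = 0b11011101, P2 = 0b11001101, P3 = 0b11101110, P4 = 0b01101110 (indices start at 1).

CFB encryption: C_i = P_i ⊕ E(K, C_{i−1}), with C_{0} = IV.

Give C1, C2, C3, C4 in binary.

C1: E(K, 0b10110010) = 0b01011010; 0b11011101 ⊕ 0b01011010 = 0b10000111.
C2: E(K, 0b10000111) = 0b00001001; 0b11001101 ⊕ 0b00001001 = 0b11000100.
C3: E(K, 0b11000100) = 0b00111101; 0b11101110 ⊕ 0b00111101 = 0b11010011.
C4: E(K, 0b11010011) = 0b01001100; 0b01101110 ⊕ 0b01001100 = 0b00100010.

C1 = 0b10000111, C2 = 0b11000100, C3 = 0b11010011, C4 = 0b00100010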